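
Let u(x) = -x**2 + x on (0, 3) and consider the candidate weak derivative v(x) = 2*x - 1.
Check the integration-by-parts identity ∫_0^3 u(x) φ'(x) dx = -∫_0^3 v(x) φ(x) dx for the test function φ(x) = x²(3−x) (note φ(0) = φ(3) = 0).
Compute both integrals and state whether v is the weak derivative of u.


LHS = 351/20, RHS = -351/20. No, v is not the weak derivative of u.

u(x) = -x**2 + x, classical derivative u'(x) = 1 - 2*x.
φ(x) = x²(3−x), so φ'(x) = 3*x*(2 - x).
Note φ(0) = φ(3) = 0, so the boundary term u·φ vanishes.
LHS = ∫_0^3 u(x) φ'(x) dx = ∫_0^3 (3*x^4 - 9*x^3 + 6*x^2) dx. Term by term:
  ∫_0^3 3*x^4 dx = 729/5;  ∫_0^3 -9*x^3 dx = -729/4;  ∫_0^3 6*x^2 dx = 54.
Sum: 729/5 − 729/4 + 54 = 351/20.
So LHS = 351/20.
∫_0^3 v(x) φ(x) dx = ∫_0^3 (-2*x^4 + 7*x^3 - 3*x^2) dx. Term by term:
  ∫_0^3 -2*x^4 dx = -486/5;  ∫_0^3 7*x^3 dx = 567/4;  ∫_0^3 -3*x^2 dx = -27.
Sum: -486/5 + 567/4 − 27 = 351/20.
So RHS = -∫_0^3 v(x) φ(x) dx = -351/20.
LHS − RHS = 351/10 ≠ 0, so the identity fails.
(For a valid weak derivative the identity must hold for EVERY test function, in particular this one. The failure shows v is NOT the weak derivative of u.)
Correct weak derivative would be u'(x) = 1 - 2*x.


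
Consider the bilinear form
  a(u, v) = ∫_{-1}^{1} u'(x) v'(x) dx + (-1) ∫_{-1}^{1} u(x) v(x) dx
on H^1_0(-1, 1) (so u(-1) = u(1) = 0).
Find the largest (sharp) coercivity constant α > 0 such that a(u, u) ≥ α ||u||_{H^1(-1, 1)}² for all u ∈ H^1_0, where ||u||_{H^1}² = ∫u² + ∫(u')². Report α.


α = (-4 + π^2)/(4 + π^2)

Coercivity of a(·,·) on H^1_0(-1, 1) means a(u, u) ≥ α ||u||_{H^1}² for every u ∈ H^1_0.
The interval has length L = 2, and Poincaré/coercivity depend only on L. Here a(u, u) = ∫(u')² + (-1)·∫u².
Here c = -1 < 0 with |c| < (π/L)² = π^2/4, so coercivity still holds. The condition a(u,u) ≥ α||u||_{H^1}² reads (1−α)∫(u')² ≥ (α−c)∫u². Any admissible α is ≤ 1 (rapidly oscillating u have ∫u²/∫(u')² → 0), and α = 1 would force 0 ≥ (1−c)∫u², impossible since c < 1; so 1−α > 0. By the sharp Poincaré inequality on H^1_0 of an interval of length L, ∫(u')² ≥ (π/L)²∫u² with equality for the first sine mode sin(π(x−x₀)/L) (x₀ the left endpoint), so the inequality holds for all u iff (1−α)(π/L)² ≥ α − c, i.e. α ≤ ((π/L)² + c)/((π/L)² + 1) = (1 + c(L/π)²)/(1 + (L/π)²). (Direct route, valid since c ≤ 0: Poincaré gives c∫u² ≥ c(L/π)²∫(u')², so a(u,u) ≥ (1 + c(L/π)²)∫(u')², while ||u||_{H^1}² ≤ (1 + (L/π)²)∫(u')²; dividing yields the same α.) With (π/L)² = π^2/4 and c = -1, the largest admissible constant is α = ((π/L)² + c)/((π/L)² + 1).
Simplifying, α = (-4 + π^2)/(4 + π^2).


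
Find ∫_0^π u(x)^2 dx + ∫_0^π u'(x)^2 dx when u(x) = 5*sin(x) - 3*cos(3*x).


||u||_{H^1(0,π)}^2 = 70*π

u'(x) = 9*sin(3*x) + 5*cos(x).
Expand u² and (u')² and integrate term by term on (0, π), using: for integers n ≥ 1, ∫_0^π sin²(nx) dx = ∫_0^π cos²(nx) dx = π/2; for n ≠ n', ∫_0^π sin(nx)sin(n'x) dx = ∫_0^π cos(nx)cos(n'x) dx = 0; and by product-to-sum, ∫_0^π sin(nx)cos(n'x) dx = ½∫_0^π [sin((n+n')x) + sin((n−n')x)] dx, which is 0 when n+n' is even and 2n/(n²−n'²) when n+n' is odd (it need not vanish on (0, π)).
  u² squared terms: (-3)²·∫cos(3x)² dx = 9·π/2 = 9*π/2;  (5)²·∫sin(x)² dx = 25·π/2 = 25*π/2.
  u² cross terms: 2·(-3)·(5)·∫cos(3x)·sin(x) dx = -30·(0) = 0.
  So ∫_0^π u² dx = 9*π/2 + 25*π/2 + 0 = 17*π.
  (u')² squared terms: (5)²·∫cos(x)² dx = 25·π/2 = 25*π/2;  (9)²·∫sin(3x)² dx = 81·π/2 = 81*π/2.
  (u')² cross terms: 2·(5)·(9)·∫cos(x)·sin(3x) dx = 90·(0) = 0.
  So ∫_0^π (u')² dx = 25*π/2 + 81*π/2 + 0 = 53*π.
||u||_{H^1}^2 = (17*π) + (53*π) = 70*π.


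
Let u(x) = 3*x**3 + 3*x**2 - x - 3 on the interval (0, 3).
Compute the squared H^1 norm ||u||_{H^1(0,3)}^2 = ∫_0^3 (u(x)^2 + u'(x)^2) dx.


||u||_{H^1}^2 = 377799/35

The H^1 norm (squared) on an interval (0, L) is
  ||u||_{H^1}^2 = ∫_0^L u(x)^2 dx + ∫_0^L u'(x)^2 dx.
Compute u'(x) = 9*x**2 + 6*x - 1.
Then u(x)^2 = 9*x**6 + 18*x**5 + 3*x**4 - 24*x**3 - 17*x**2 + 6*x + 9 and u'(x)^2 = 81*x**4 + 108*x**3 + 18*x**2 - 12*x + 1.
Integrate each monomial from 0 to 3 using ∫_0^3 c·x^n dx = c·3^(n+1)/(n+1):
  ∫_0^3 u(x)^2 dx = ∫_0^3 (9*x^6 + 18*x^5 + 3*x^4 - 24*x^3 - 17*x^2 + 6*x + 9) dx. Term by term:
    ∫_0^3 9*x^6 dx = 19683/7;  ∫_0^3 18*x^5 dx = 2187;  ∫_0^3 3*x^4 dx = 729/5;
    ∫_0^3 -24*x^3 dx = -486;  ∫_0^3 -17*x^2 dx = -153;  ∫_0^3 6*x dx = 27;
    ∫_0^3 9 dx = 27.
  Sum: 19683/7 + 2187 + 729/5 − 486 − 153 + 27 + 27 = 159588/35.
  ∫_0^3 u'(x)^2 dx = ∫_0^3 (81*x^4 + 108*x^3 + 18*x^2 - 12*x + 1) dx. Term by term:
    ∫_0^3 81*x^4 dx = 19683/5;  ∫_0^3 108*x^3 dx = 2187;  ∫_0^3 18*x^2 dx = 162;
    ∫_0^3 -12*x dx = -54;  ∫_0^3 1 dx = 3.
  Sum: 19683/5 + 2187 + 162 − 54 + 3 = 31173/5.
Adding: ||u||_{H^1}^2 = 159588/35 + 31173/5 = 377799/35.


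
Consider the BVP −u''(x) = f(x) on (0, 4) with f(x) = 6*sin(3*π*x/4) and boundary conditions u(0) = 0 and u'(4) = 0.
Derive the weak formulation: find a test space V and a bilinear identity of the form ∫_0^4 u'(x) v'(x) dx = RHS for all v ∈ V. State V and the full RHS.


V = {v ∈ H^1(0, 4) : v(0) = 0} (test functions vanish at x = 0 where u is specified); weak form: ∫_0^4 u'v' dx = ∫_0^4 (6*sin(3*π*x/4)) v dx for all v ∈ V.

Multiply both sides by a test function v and integrate from 0 to 4:
  ∫_0^4 −u''(x) v(x) dx = ∫_0^4 f(x) v(x) dx.
Integrate the LHS by parts once:
  ∫_0^4 −u'' v dx = −[u'(x) v(x)]_0^4 + ∫_0^4 u'(x) v'(x) dx.
Thus ∫_0^4 u'(x) v'(x) dx = ∫_0^4 f(x) v(x) dx + [u'(x) v(x)]_0^4.
Choose V so that boundary terms are either known or forced to vanish.
Mixed BC: u(0) = 0 (Dirichlet) and u'(4) = 0 (Neumann). Define V = {v ∈ H^1(0, 4) : v(0) = 0}. Then [u' v]_0^4 = u'(4)·v(4) − u'(0)·0 = 0.
Weak formulation: find u (satisfying any essential BC) such that ∫_0^4 u'(x) v'(x) dx = ∫_0^4 f v dx for all v ∈ V (Dirichlet at 0 absorbed into V; the Neumann datum at x = 4 is zero, so no boundary term remains).
Substituting f(x) = 6*sin(3*π*x/4), the right-hand side is ∫_0^4 (6*sin(3*π*x/4)) v dx.


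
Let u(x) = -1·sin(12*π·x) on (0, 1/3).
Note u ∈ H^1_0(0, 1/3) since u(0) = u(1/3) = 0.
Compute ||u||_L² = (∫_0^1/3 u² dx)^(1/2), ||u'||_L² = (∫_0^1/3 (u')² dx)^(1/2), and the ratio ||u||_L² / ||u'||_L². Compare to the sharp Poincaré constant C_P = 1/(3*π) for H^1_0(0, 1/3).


||u||_L² / ||u'||_L² = 1/(12*π) < C_P = 1/(3*π).

u(x) = -1·sin(12*π·x), so u'(x) = -12*π*cos(12*π*x).
Writing u(x) = A·sin(kπx/L) with A = -1 and k = 4, use ∫_0^L sin²(kπx/L) dx = L/2 and ∫_0^L cos²(kπx/L) dx = L/2.
u² = 1·sin²(12*π·x) and (u')² = 144*π^2·cos²(12*π·x), and each of sin², cos² integrates to L/2 = 1/6 over (0, 1/3).
∫_0^1/3 u² dx = 1/6, so ||u||_L² = sqrt(6)/6.
∫_0^1/3 (u')² dx = 24*π^2, so ||u'||_L² = 2*sqrt(6)*π.
Ratio ||u||_L² / ||u'||_L² = 1/(12*π).
Sharp Poincaré constant on H^1_0(0, 1/3) is C_P = L/π = 1/(3*π), achieved by sin(3*π·x).
This is the k = 4 harmonic; the ratio L/(kπ) is strictly less than C_P = L/π, consistent with the sharp inequality ||u||_L² ≤ C_P ||u'||_L².


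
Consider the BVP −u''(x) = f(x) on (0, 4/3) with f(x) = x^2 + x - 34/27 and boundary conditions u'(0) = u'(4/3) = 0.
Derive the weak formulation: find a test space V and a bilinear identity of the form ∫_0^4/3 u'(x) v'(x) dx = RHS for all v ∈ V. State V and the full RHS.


V = H^1(0, 4/3) (no boundary constraint on v; u is determined up to an additive constant); weak form: ∫_0^4/3 u'v' dx = ∫_0^4/3 (x^2 + x - 34/27) v dx for all v ∈ V.

Multiply both sides by a test function v and integrate from 0 to 4/3:
  ∫_0^4/3 −u''(x) v(x) dx = ∫_0^4/3 f(x) v(x) dx.
Integrate the LHS by parts once:
  ∫_0^4/3 −u'' v dx = −[u'(x) v(x)]_0^4/3 + ∫_0^4/3 u'(x) v'(x) dx.
Thus ∫_0^4/3 u'(x) v'(x) dx = ∫_0^4/3 f(x) v(x) dx + [u'(x) v(x)]_0^4/3.
Choose V so that boundary terms are either known or forced to vanish.
u has homogeneous Neumann: u'(0) = u'(4/3) = 0. So [u' v]_0^4/3 = 0·v(4/3) − 0·v(0) = 0 for any v; take V = H^1(0, 4/3).
Weak formulation: find u (satisfying any essential BC) such that ∫_0^4/3 u'(x) v'(x) dx = ∫_0^4/3 f v dx for all v ∈ V (homogeneous Neumann, so boundary terms vanish).
Substituting f(x) = x^2 + x - 34/27, the right-hand side is ∫_0^4/3 (x^2 + x - 34/27) v dx.
Compatibility check (pure Neumann): taking v ≡ 1 ∈ V gives 0 = ∫_0^4/3 f dx + (0) − (0), i.e. ∫_0^4/3 f dx must equal u'(0) − u'(4/3) = 0. Indeed ∫_0^4/3 (x^2 + x - 34/27) dx = 0, so the data are compatible. The solution is then unique only up to an additive constant (fix it e.g. by requiring ∫_0^4/3 u dx = 0).


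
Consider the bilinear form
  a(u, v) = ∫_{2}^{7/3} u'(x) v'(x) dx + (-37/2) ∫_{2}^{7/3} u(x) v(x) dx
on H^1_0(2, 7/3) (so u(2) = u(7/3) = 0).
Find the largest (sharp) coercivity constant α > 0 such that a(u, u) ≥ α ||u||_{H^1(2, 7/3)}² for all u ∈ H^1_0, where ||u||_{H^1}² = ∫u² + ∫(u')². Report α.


α = (-37 + 18*π^2)/(2*(1 + 9*π^2))

Coercivity of a(·,·) on H^1_0(2, 7/3) means a(u, u) ≥ α ||u||_{H^1}² for every u ∈ H^1_0.
The interval has length L = 1/3, and Poincaré/coercivity depend only on L. Here a(u, u) = ∫(u')² + (-37/2)·∫u².
Here c = -37/2 < 0 with |c| < (π/L)² = 9*π^2, so coercivity still holds. The condition a(u,u) ≥ α||u||_{H^1}² reads (1−α)∫(u')² ≥ (α−c)∫u². Any admissible α is ≤ 1 (rapidly oscillating u have ∫u²/∫(u')² → 0), and α = 1 would force 0 ≥ (1−c)∫u², impossible since c < 1; so 1−α > 0. By the sharp Poincaré inequality on H^1_0 of an interval of length L, ∫(u')² ≥ (π/L)²∫u² with equality for the first sine mode sin(π(x−x₀)/L) (x₀ the left endpoint), so the inequality holds for all u iff (1−α)(π/L)² ≥ α − c, i.e. α ≤ ((π/L)² + c)/((π/L)² + 1) = (1 + c(L/π)²)/(1 + (L/π)²). (Direct route, valid since c ≤ 0: Poincaré gives c∫u² ≥ c(L/π)²∫(u')², so a(u,u) ≥ (1 + c(L/π)²)∫(u')², while ||u||_{H^1}² ≤ (1 + (L/π)²)∫(u')²; dividing yields the same α.) With (π/L)² = 9*π^2 and c = -37/2, the largest admissible constant is α = ((π/L)² + c)/((π/L)² + 1).
Simplifying, α = (-37 + 18*π^2)/(2*(1 + 9*π^2)).


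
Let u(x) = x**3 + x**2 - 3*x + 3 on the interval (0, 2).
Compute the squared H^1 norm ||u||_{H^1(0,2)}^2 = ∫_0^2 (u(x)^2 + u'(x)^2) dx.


||u||_{H^1}^2 = 3216/35

The H^1 norm (squared) on an interval (0, L) is
  ||u||_{H^1}^2 = ∫_0^L u(x)^2 dx + ∫_0^L u'(x)^2 dx.
Compute u'(x) = 3*x**2 + 2*x - 3.
Then u(x)^2 = x**6 + 2*x**5 - 5*x**4 + 15*x**2 - 18*x + 9 and u'(x)^2 = 9*x**4 + 12*x**3 - 14*x**2 - 12*x + 9.
Integrate each monomial from 0 to 2 using ∫_0^2 c·x^n dx = c·2^(n+1)/(n+1):
  ∫_0^2 u(x)^2 dx = ∫_0^2 (x^6 + 2*x^5 - 5*x^4 + 15*x^2 - 18*x + 9) dx. Term by term:
    ∫_0^2 x^6 dx = 128/7;  ∫_0^2 2*x^5 dx = 64/3;  ∫_0^2 -5*x^4 dx = -32;
    ∫_0^2 15*x^2 dx = 40;  ∫_0^2 -18*x dx = -36;  ∫_0^2 9 dx = 18.
  Sum: 128/7 + 64/3 − 32 + 40 − 36 + 18 = 622/21.
  ∫_0^2 u'(x)^2 dx = ∫_0^2 (9*x^4 + 12*x^3 - 14*x^2 - 12*x + 9) dx. Term by term:
    ∫_0^2 9*x^4 dx = 288/5;  ∫_0^2 12*x^3 dx = 48;  ∫_0^2 -14*x^2 dx = -112/3;
    ∫_0^2 -12*x dx = -24;  ∫_0^2 9 dx = 18.
  Sum: 288/5 + 48 − 112/3 − 24 + 18 = 934/15.
Adding: ||u||_{H^1}^2 = 622/21 + 934/15 = 3216/35.


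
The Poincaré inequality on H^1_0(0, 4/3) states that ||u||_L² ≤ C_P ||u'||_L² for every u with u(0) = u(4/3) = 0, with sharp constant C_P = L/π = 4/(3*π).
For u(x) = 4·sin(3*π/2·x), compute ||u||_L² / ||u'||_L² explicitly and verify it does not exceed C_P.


||u||_L² / ||u'||_L² = 2/(3*π) < C_P = 4/(3*π).

u(x) = 4·sin(3*π/2·x), so u'(x) = 6*π*cos(3*π*x/2).
Writing u(x) = A·sin(kπx/L) with A = 4 and k = 2, use ∫_0^L sin²(kπx/L) dx = L/2 and ∫_0^L cos²(kπx/L) dx = L/2.
u² = 16·sin²(3*π/2·x) and (u')² = 36*π^2·cos²(3*π/2·x), and each of sin², cos² integrates to L/2 = 2/3 over (0, 4/3).
∫_0^4/3 u² dx = 32/3, so ||u||_L² = 4*sqrt(6)/3.
∫_0^4/3 (u')² dx = 24*π^2, so ||u'||_L² = 2*sqrt(6)*π.
Ratio ||u||_L² / ||u'||_L² = 2/(3*π).
Sharp Poincaré constant on H^1_0(0, 4/3) is C_P = L/π = 4/(3*π), achieved by sin(3*π/4·x).
This is the k = 2 harmonic; the ratio L/(kπ) is strictly less than C_P = L/π, consistent with the sharp inequality ||u||_L² ≤ C_P ||u'||_L².


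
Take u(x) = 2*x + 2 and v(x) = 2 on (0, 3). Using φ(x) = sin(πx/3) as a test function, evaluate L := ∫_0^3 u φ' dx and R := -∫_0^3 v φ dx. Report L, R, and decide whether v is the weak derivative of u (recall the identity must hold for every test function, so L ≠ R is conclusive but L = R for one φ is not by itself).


LHS = -12/π, RHS = -12/π. Yes, v = u' weakly.

u(x) = 2*x + 2, classical derivative u'(x) = 2.
φ(x) = sin(πx/3), so φ'(x) = π*cos(π*x/3)/3.
Note φ(0) = φ(3) = 0, so the boundary term u·φ vanishes.
LHS = ∫_0^3 u(x) φ'(x) dx = ∫_0^3 (2*π*x*cos(π*x/3)/3 + 2*π*cos(π*x/3)/3) dx. Term by term:
  ∫_0^3 2*π*cos(π*x/3)/3 dx = 0;  ∫_0^3 2*π*x*cos(π*x/3)/3 dx = -12/π.
Sum: 0 − 12/π = -12/π.
So LHS = -12/π.
∫_0^3 v(x) φ(x) dx = ∫_0^3 (2*sin(π*x/3)) dx. Term by term:
  ∫_0^3 2*sin(π*x/3) dx = 12/π.
So RHS = -∫_0^3 v(x) φ(x) dx = -12/π.
LHS = RHS, so the identity holds for this test φ.
Moreover u is smooth here and v(x) = u'(x) = 2 pointwise, so the identity holds for every test function. Hence v is the weak derivative of u.


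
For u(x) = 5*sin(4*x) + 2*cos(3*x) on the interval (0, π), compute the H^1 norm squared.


||u||_{H^1(0,π)}^2 = 1600/7 + 465*π/2

u'(x) = -6*sin(3*x) + 20*cos(4*x).
Expand u² and (u')² and integrate term by term on (0, π), using: for integers n ≥ 1, ∫_0^π sin²(nx) dx = ∫_0^π cos²(nx) dx = π/2; for n ≠ n', ∫_0^π sin(nx)sin(n'x) dx = ∫_0^π cos(nx)cos(n'x) dx = 0; and by product-to-sum, ∫_0^π sin(nx)cos(n'x) dx = ½∫_0^π [sin((n+n')x) + sin((n−n')x)] dx, which is 0 when n+n' is even and 2n/(n²−n'²) when n+n' is odd (it need not vanish on (0, π)).
  u² squared terms: (2)²·∫cos(3x)² dx = 4·π/2 = 2*π;  (5)²·∫sin(4x)² dx = 25·π/2 = 25*π/2.
  u² cross terms: 2·(2)·(5)·∫cos(3x)·sin(4x) dx = 20·(8/7) = 160/7.
  So ∫_0^π u² dx = 2*π + 25*π/2 + 160/7 = 160/7 + 29*π/2.
  (u')² squared terms: (-6)²·∫sin(3x)² dx = 36·π/2 = 18*π;  (20)²·∫cos(4x)² dx = 400·π/2 = 200*π.
  (u')² cross terms: 2·(-6)·(20)·∫sin(3x)·cos(4x) dx = -240·(-6/7) = 1440/7.
  So ∫_0^π (u')² dx = 18*π + 200*π + 1440/7 = 1440/7 + 218*π.
||u||_{H^1}^2 = (160/7 + 29*π/2) + (1440/7 + 218*π) = 1600/7 + 465*π/2.


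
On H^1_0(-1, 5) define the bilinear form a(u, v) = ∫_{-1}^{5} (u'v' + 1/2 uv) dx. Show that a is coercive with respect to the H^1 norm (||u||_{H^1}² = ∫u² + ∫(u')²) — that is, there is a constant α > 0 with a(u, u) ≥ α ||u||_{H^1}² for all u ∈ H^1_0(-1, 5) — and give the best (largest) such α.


α = (π^2 + 18)/(π^2 + 36)

Coercivity of a(·,·) on H^1_0(-1, 5) means a(u, u) ≥ α ||u||_{H^1}² for every u ∈ H^1_0.
The interval has length L = 6, and Poincaré/coercivity depend only on L. Here a(u, u) = ∫(u')² + (1/2)·∫u².
Here 0 < c = 1/2 < 1. The condition a(u,u) ≥ α||u||_{H^1}² reads (1−α)∫(u')² ≥ (α−c)∫u². Any admissible α is ≤ 1 (rapidly oscillating u have ∫u²/∫(u')² → 0), and α = 1 would force 0 ≥ (1−c)∫u², impossible since c < 1; so 1−α > 0. By the sharp Poincaré inequality on H^1_0 of an interval of length L, ∫(u')² ≥ (π/L)²∫u² with equality for the first sine mode sin(π(x−x₀)/L) (x₀ the left endpoint), so the inequality holds for all u iff (1−α)(π/L)² ≥ α − c, i.e. α ≤ ((π/L)² + c)/((π/L)² + 1) = (1 + c(L/π)²)/(1 + (L/π)²). With (π/L)² = π^2/36 and c = 1/2, the largest admissible constant is α = ((π/L)² + c)/((π/L)² + 1).
Simplifying, α = (π^2 + 18)/(π^2 + 36).


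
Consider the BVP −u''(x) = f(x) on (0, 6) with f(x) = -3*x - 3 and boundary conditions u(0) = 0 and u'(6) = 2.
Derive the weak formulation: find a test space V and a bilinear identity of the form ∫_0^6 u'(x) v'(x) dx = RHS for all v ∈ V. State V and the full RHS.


V = {v ∈ H^1(0, 6) : v(0) = 0} (test functions vanish at x = 0 where u is specified); weak form: ∫_0^6 u'v' dx = ∫_0^6 (-3*x - 3) v dx + 2·v(6) for all v ∈ V.

Multiply both sides by a test function v and integrate from 0 to 6:
  ∫_0^6 −u''(x) v(x) dx = ∫_0^6 f(x) v(x) dx.
Integrate the LHS by parts once:
  ∫_0^6 −u'' v dx = −[u'(x) v(x)]_0^6 + ∫_0^6 u'(x) v'(x) dx.
Thus ∫_0^6 u'(x) v'(x) dx = ∫_0^6 f(x) v(x) dx + [u'(x) v(x)]_0^6.
Choose V so that boundary terms are either known or forced to vanish.
Mixed BC: u(0) = 0 (Dirichlet) and u'(6) = 2 (Neumann). Define V = {v ∈ H^1(0, 6) : v(0) = 0}. Then [u' v]_0^6 = u'(6)·v(6) − u'(0)·0 = 2·v(6).
Weak formulation: find u (satisfying any essential BC) such that ∫_0^6 u'(x) v'(x) dx = ∫_0^6 f v dx + 2·v(6) for all v ∈ V (Dirichlet at 0 absorbed into V; Neumann datum at x = 6 contributes the boundary term).
Substituting f(x) = -3*x - 3, the right-hand side is ∫_0^6 (-3*x - 3) v dx + 2·v(6).


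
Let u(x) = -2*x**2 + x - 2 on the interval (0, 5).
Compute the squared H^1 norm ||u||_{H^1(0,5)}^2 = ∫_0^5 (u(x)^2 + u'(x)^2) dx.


||u||_{H^1}^2 = 8375/3

The H^1 norm (squared) on an interval (0, L) is
  ||u||_{H^1}^2 = ∫_0^L u(x)^2 dx + ∫_0^L u'(x)^2 dx.
Compute u'(x) = 1 - 4*x.
Then u(x)^2 = 4*x**4 - 4*x**3 + 9*x**2 - 4*x + 4 and u'(x)^2 = 16*x**2 - 8*x + 1.
Integrate each monomial from 0 to 5 using ∫_0^5 c·x^n dx = c·5^(n+1)/(n+1):
  ∫_0^5 u(x)^2 dx = ∫_0^5 (4*x^4 - 4*x^3 + 9*x^2 - 4*x + 4) dx. Term by term:
    ∫_0^5 4*x^4 dx = 2500;  ∫_0^5 -4*x^3 dx = -625;  ∫_0^5 9*x^2 dx = 375;
    ∫_0^5 -4*x dx = -50;  ∫_0^5 4 dx = 20.
  Sum: 2500 − 625 + 375 − 50 + 20 = 2220.
  ∫_0^5 u'(x)^2 dx = ∫_0^5 (16*x^2 - 8*x + 1) dx. Term by term:
    ∫_0^5 16*x^2 dx = 2000/3;  ∫_0^5 -8*x dx = -100;  ∫_0^5 1 dx = 5.
  Sum: 2000/3 − 100 + 5 = 1715/3.
Adding: ||u||_{H^1}^2 = 2220 + 1715/3 = 8375/3.


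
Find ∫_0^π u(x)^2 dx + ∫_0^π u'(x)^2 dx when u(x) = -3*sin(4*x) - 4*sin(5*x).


||u||_{H^1(0,π)}^2 = 569*π/2

u'(x) = -12*cos(4*x) - 20*cos(5*x).
Expand u² and (u')² and integrate term by term on (0, π), using: for integers n ≥ 1, ∫_0^π sin²(nx) dx = ∫_0^π cos²(nx) dx = π/2; for n ≠ n', ∫_0^π sin(nx)sin(n'x) dx = ∫_0^π cos(nx)cos(n'x) dx = 0; and by product-to-sum, ∫_0^π sin(nx)cos(n'x) dx = ½∫_0^π [sin((n+n')x) + sin((n−n')x)] dx, which is 0 when n+n' is even and 2n/(n²−n'²) when n+n' is odd (it need not vanish on (0, π)).
  u² squared terms: (-4)²·∫sin(5x)² dx = 16·π/2 = 8*π;  (-3)²·∫sin(4x)² dx = 9·π/2 = 9*π/2.
  u² cross terms: 2·(-4)·(-3)·∫sin(5x)·sin(4x) dx = 24·(0) = 0.
  So ∫_0^π u² dx = 8*π + 9*π/2 + 0 = 25*π/2.
  (u')² squared terms: (-20)²·∫cos(5x)² dx = 400·π/2 = 200*π;  (-12)²·∫cos(4x)² dx = 144·π/2 = 72*π.
  (u')² cross terms: 2·(-20)·(-12)·∫cos(5x)·cos(4x) dx = 480·(0) = 0.
  So ∫_0^π (u')² dx = 200*π + 72*π + 0 = 272*π.
||u||_{H^1}^2 = (25*π/2) + (272*π) = 569*π/2.


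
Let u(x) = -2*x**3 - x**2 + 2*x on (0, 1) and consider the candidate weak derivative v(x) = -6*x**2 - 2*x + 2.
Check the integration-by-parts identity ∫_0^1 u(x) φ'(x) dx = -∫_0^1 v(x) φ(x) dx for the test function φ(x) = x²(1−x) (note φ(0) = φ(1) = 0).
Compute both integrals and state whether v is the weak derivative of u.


LHS = 2/15, RHS = 2/15. Yes, v = u' weakly.

u(x) = -2*x**3 - x**2 + 2*x, classical derivative u'(x) = -6*x**2 - 2*x + 2.
φ(x) = x²(1−x), so φ'(x) = x*(2 - 3*x).
Note φ(0) = φ(1) = 0, so the boundary term u·φ vanishes.
LHS = ∫_0^1 u(x) φ'(x) dx = ∫_0^1 (6*x^5 - x^4 - 8*x^3 + 4*x^2) dx. Term by term:
  ∫_0^1 6*x^5 dx = 1;  ∫_0^1 -x^4 dx = -1/5;  ∫_0^1 -8*x^3 dx = -2;
  ∫_0^1 4*x^2 dx = 4/3.
Sum: 1 − 1/5 − 2 + 4/3 = 2/15.
So LHS = 2/15.
∫_0^1 v(x) φ(x) dx = ∫_0^1 (6*x^5 - 4*x^4 - 4*x^3 + 2*x^2) dx. Term by term:
  ∫_0^1 6*x^5 dx = 1;  ∫_0^1 -4*x^4 dx = -4/5;  ∫_0^1 -4*x^3 dx = -1;
  ∫_0^1 2*x^2 dx = 2/3.
Sum: 1 − 4/5 − 1 + 2/3 = -2/15.
So RHS = -∫_0^1 v(x) φ(x) dx = 2/15.
LHS = RHS, so the identity holds for this test φ.
Moreover u is smooth here and v(x) = u'(x) = -6*x**2 - 2*x + 2 pointwise, so the identity holds for every test function. Hence v is the weak derivative of u.


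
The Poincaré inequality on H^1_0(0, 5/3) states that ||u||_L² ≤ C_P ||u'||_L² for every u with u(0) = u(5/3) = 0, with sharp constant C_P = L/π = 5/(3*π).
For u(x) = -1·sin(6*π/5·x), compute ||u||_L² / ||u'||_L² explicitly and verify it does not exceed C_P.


||u||_L² / ||u'||_L² = 5/(6*π) < C_P = 5/(3*π).

u(x) = -1·sin(6*π/5·x), so u'(x) = -6*π*cos(6*π*x/5)/5.
Writing u(x) = A·sin(kπx/L) with A = -1 and k = 2, use ∫_0^L sin²(kπx/L) dx = L/2 and ∫_0^L cos²(kπx/L) dx = L/2.
u² = 1·sin²(6*π/5·x) and (u')² = 36*π^2/25·cos²(6*π/5·x), and each of sin², cos² integrates to L/2 = 5/6 over (0, 5/3).
∫_0^5/3 u² dx = 5/6, so ||u||_L² = sqrt(30)/6.
∫_0^5/3 (u')² dx = 6*π^2/5, so ||u'||_L² = sqrt(30)*π/5.
Ratio ||u||_L² / ||u'||_L² = 5/(6*π).
Sharp Poincaré constant on H^1_0(0, 5/3) is C_P = L/π = 5/(3*π), achieved by sin(3*π/5·x).
This is the k = 2 harmonic; the ratio L/(kπ) is strictly less than C_P = L/π, consistent with the sharp inequality ||u||_L² ≤ C_P ||u'||_L².


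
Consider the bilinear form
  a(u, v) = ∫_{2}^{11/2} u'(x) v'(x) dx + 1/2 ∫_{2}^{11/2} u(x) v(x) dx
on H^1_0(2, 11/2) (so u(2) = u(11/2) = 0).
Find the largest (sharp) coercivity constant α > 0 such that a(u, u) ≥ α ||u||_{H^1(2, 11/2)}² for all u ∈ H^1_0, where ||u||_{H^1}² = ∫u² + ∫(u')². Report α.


α = (49 + 8*π^2)/(2*(4*π^2 + 49))

Coercivity of a(·,·) on H^1_0(2, 11/2) means a(u, u) ≥ α ||u||_{H^1}² for every u ∈ H^1_0.
The interval has length L = 7/2, and Poincaré/coercivity depend only on L. Here a(u, u) = ∫(u')² + (1/2)·∫u².
Here 0 < c = 1/2 < 1. The condition a(u,u) ≥ α||u||_{H^1}² reads (1−α)∫(u')² ≥ (α−c)∫u². Any admissible α is ≤ 1 (rapidly oscillating u have ∫u²/∫(u')² → 0), and α = 1 would force 0 ≥ (1−c)∫u², impossible since c < 1; so 1−α > 0. By the sharp Poincaré inequality on H^1_0 of an interval of length L, ∫(u')² ≥ (π/L)²∫u² with equality for the first sine mode sin(π(x−x₀)/L) (x₀ the left endpoint), so the inequality holds for all u iff (1−α)(π/L)² ≥ α − c, i.e. α ≤ ((π/L)² + c)/((π/L)² + 1) = (1 + c(L/π)²)/(1 + (L/π)²). With (π/L)² = 4*π^2/49 and c = 1/2, the largest admissible constant is α = ((π/L)² + c)/((π/L)² + 1).
Simplifying, α = (49 + 8*π^2)/(2*(4*π^2 + 49)).


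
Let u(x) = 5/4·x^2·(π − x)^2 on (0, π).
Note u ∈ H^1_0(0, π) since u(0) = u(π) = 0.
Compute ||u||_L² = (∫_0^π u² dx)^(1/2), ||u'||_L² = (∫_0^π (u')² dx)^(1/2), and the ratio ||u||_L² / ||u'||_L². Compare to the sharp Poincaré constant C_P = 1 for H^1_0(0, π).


||u||_L² / ||u'||_L² = sqrt(3)*π/6 < C_P = 1.

u(x) = 5/4·x^2·(π − x)^2, so u'(x) = 5*x*(x - π)*(2*x - π)/2.
u(x) = 5/4·x^2·(π − x)^2 vanishes at x = 0 and x = π, so u ∈ H^1_0(0, π). Differentiate via the product rule and integrate the resulting polynomials term by term.
  ∫_0^π u² dx = ∫_0^π (25*x^8/16 - 25*π*x^7/4 + 75*π^2*x^6/8 - 25*π^3*x^5/4 + 25*π^4*x^4/16) dx. Term by term:
    ∫_0^π 25*x^8/16 dx = 25*π^9/144;  ∫_0^π -25*π*x^7/4 dx = -25*π^9/32;  ∫_0^π 75*π^2*x^6/8 dx = 75*π^9/56;
    ∫_0^π -25*π^3*x^5/4 dx = -25*π^9/24;  ∫_0^π 25*π^4*x^4/16 dx = 5*π^9/16.
  Sum: 25*π^9/144 − 25*π^9/32 + 75*π^9/56 − 25*π^9/24 + 5*π^9/16 = 5*π^9/2016.
  ∫_0^π (u')² dx = ∫_0^π (25*x^6 - 75*π*x^5 + 325*π^2*x^4/4 - 75*π^3*x^3/2 + 25*π^4*x^2/4) dx. Term by term:
    ∫_0^π 25*x^6 dx = 25*π^7/7;  ∫_0^π -75*π*x^5 dx = -25*π^7/2;  ∫_0^π 325*π^2*x^4/4 dx = 65*π^7/4;
    ∫_0^π -75*π^3*x^3/2 dx = -75*π^7/8;  ∫_0^π 25*π^4*x^2/4 dx = 25*π^7/12.
  Sum: 25*π^7/7 − 25*π^7/2 + 65*π^7/4 − 75*π^7/8 + 25*π^7/12 = 5*π^7/168.
∫_0^π u² dx = 5*π^9/2016, so ||u||_L² = sqrt(70)*π^(9/2)/168.
∫_0^π (u')² dx = 5*π^7/168, so ||u'||_L² = sqrt(210)*π^(7/2)/84.
Ratio ||u||_L² / ||u'||_L² = sqrt(3)*π/6.
Sharp Poincaré constant on H^1_0(0, π) is C_P = L/π = 1, achieved by sin(x).
A polynomial bump cannot attain the sharp Poincaré constant (only the first sine eigenfunction does), so the ratio is strictly less than C_P, consistent with ||u||_L² ≤ C_P ||u'||_L².


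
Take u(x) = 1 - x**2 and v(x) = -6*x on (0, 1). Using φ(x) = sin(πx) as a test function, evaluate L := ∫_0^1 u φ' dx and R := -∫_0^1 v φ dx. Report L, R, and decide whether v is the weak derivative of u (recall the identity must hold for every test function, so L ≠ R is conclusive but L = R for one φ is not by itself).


LHS = 2/π, RHS = 6/π. No, v is not the weak derivative of u.

u(x) = 1 - x**2, classical derivative u'(x) = -2*x.
φ(x) = sin(πx), so φ'(x) = π*cos(π*x).
Note φ(0) = φ(1) = 0, so the boundary term u·φ vanishes.
LHS = ∫_0^1 u(x) φ'(x) dx = ∫_0^1 (-π*x^2*cos(π*x) + π*cos(π*x)) dx. Term by term:
  ∫_0^1 π*cos(π*x) dx = 0;  ∫_0^1 -π*x^2*cos(π*x) dx = 2/π.
Sum: 0 + 2/π = 2/π.
So LHS = 2/π.
∫_0^1 v(x) φ(x) dx = ∫_0^1 (-6*x*sin(π*x)) dx. Term by term:
  ∫_0^1 -6*x*sin(π*x) dx = -6/π.
So RHS = -∫_0^1 v(x) φ(x) dx = 6/π.
LHS − RHS = -4/π ≠ 0, so the identity fails.
(For a valid weak derivative the identity must hold for EVERY test function, in particular this one. The failure shows v is NOT the weak derivative of u.)
Correct weak derivative would be u'(x) = -2*x.


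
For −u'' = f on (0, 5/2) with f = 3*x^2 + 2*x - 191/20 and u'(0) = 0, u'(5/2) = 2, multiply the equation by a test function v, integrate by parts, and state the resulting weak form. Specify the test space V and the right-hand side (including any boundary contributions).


V = H^1(0, 5/2) (v unrestricted at boundary; u is determined up to an additive constant); weak form: ∫_0^5/2 u'v' dx = ∫_0^5/2 (3*x^2 + 2*x - 191/20) v dx + 2·v(5/2) for all v ∈ V.

Multiply both sides by a test function v and integrate from 0 to 5/2:
  ∫_0^5/2 −u''(x) v(x) dx = ∫_0^5/2 f(x) v(x) dx.
Integrate the LHS by parts once:
  ∫_0^5/2 −u'' v dx = −[u'(x) v(x)]_0^5/2 + ∫_0^5/2 u'(x) v'(x) dx.
Thus ∫_0^5/2 u'(x) v'(x) dx = ∫_0^5/2 f(x) v(x) dx + [u'(x) v(x)]_0^5/2.
Choose V so that boundary terms are either known or forced to vanish.
u has inhomogeneous Neumann u'(0) = 0, u'(5/2) = 2. [u' v]_0^5/2 = (2)·v(5/2) − (0)·v(0) = 2·v(5/2). Take V = H^1(0, 5/2); boundary term becomes part of RHS.
Weak formulation: find u (satisfying any essential BC) such that ∫_0^5/2 u'(x) v'(x) dx = ∫_0^5/2 f v dx + 2·v(5/2) for all v ∈ V (Neumann data are natural BCs: they enter the RHS as boundary terms).
Substituting f(x) = 3*x^2 + 2*x - 191/20, the right-hand side is ∫_0^5/2 (3*x^2 + 2*x - 191/20) v dx + 2·v(5/2).
Compatibility check (pure Neumann): taking v ≡ 1 ∈ V gives 0 = ∫_0^5/2 f dx + (2) − (0), i.e. ∫_0^5/2 f dx must equal u'(0) − u'(5/2) = -2. Indeed ∫_0^5/2 (3*x^2 + 2*x - 191/20) dx = -2, so the data are compatible. The solution is then unique only up to an additive constant (fix it e.g. by requiring ∫_0^5/2 u dx = 0).


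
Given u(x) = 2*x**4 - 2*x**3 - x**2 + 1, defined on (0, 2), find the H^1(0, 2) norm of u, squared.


||u||_{H^1}^2 = 96214/315

The H^1 norm (squared) on an interval (0, L) is
  ||u||_{H^1}^2 = ∫_0^L u(x)^2 dx + ∫_0^L u'(x)^2 dx.
Compute u'(x) = 8*x**3 - 6*x**2 - 2*x.
Then u(x)^2 = 4*x**8 - 8*x**7 + 4*x**5 + 5*x**4 - 4*x**3 - 2*x**2 + 1 and u'(x)^2 = 64*x**6 - 96*x**5 + 4*x**4 + 24*x**3 + 4*x**2.
Integrate each monomial from 0 to 2 using ∫_0^2 c·x^n dx = c·2^(n+1)/(n+1):
  ∫_0^2 u(x)^2 dx = ∫_0^2 (4*x^8 - 8*x^7 + 4*x^5 + 5*x^4 - 4*x^3 - 2*x^2 + 1) dx. Term by term:
    ∫_0^2 4*x^8 dx = 2048/9;  ∫_0^2 -8*x^7 dx = -256;  ∫_0^2 4*x^5 dx = 128/3;
    ∫_0^2 5*x^4 dx = 32;  ∫_0^2 -4*x^3 dx = -16;  ∫_0^2 -2*x^2 dx = -16/3;
    ∫_0^2 1 dx = 2.
  Sum: 2048/9 − 256 + 128/3 + 32 − 16 − 16/3 + 2 = 242/9.
  ∫_0^2 u'(x)^2 dx = ∫_0^2 (64*x^6 - 96*x^5 + 4*x^4 + 24*x^3 + 4*x^2) dx. Term by term:
    ∫_0^2 64*x^6 dx = 8192/7;  ∫_0^2 -96*x^5 dx = -1024;  ∫_0^2 4*x^4 dx = 128/5;
    ∫_0^2 24*x^3 dx = 96;  ∫_0^2 4*x^2 dx = 32/3.
  Sum: 8192/7 − 1024 + 128/5 + 96 + 32/3 = 29248/105.
Adding: ||u||_{H^1}^2 = 242/9 + 29248/105 = 96214/315.


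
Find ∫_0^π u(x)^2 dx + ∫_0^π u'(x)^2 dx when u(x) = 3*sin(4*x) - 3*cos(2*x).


||u||_{H^1(0,π)}^2 = 99*π

u'(x) = 6*sin(2*x) + 12*cos(4*x).
Expand u² and (u')² and integrate term by term on (0, π), using: for integers n ≥ 1, ∫_0^π sin²(nx) dx = ∫_0^π cos²(nx) dx = π/2; for n ≠ n', ∫_0^π sin(nx)sin(n'x) dx = ∫_0^π cos(nx)cos(n'x) dx = 0; and by product-to-sum, ∫_0^π sin(nx)cos(n'x) dx = ½∫_0^π [sin((n+n')x) + sin((n−n')x)] dx, which is 0 when n+n' is even and 2n/(n²−n'²) when n+n' is odd (it need not vanish on (0, π)).
  u² squared terms: (-3)²·∫cos(2x)² dx = 9·π/2 = 9*π/2;  (3)²·∫sin(4x)² dx = 9·π/2 = 9*π/2.
  u² cross terms: 2·(-3)·(3)·∫cos(2x)·sin(4x) dx = -18·(0) = 0.
  So ∫_0^π u² dx = 9*π/2 + 9*π/2 + 0 = 9*π.
  (u')² squared terms: (6)²·∫sin(2x)² dx = 36·π/2 = 18*π;  (12)²·∫cos(4x)² dx = 144·π/2 = 72*π.
  (u')² cross terms: 2·(6)·(12)·∫sin(2x)·cos(4x) dx = 144·(0) = 0.
  So ∫_0^π (u')² dx = 18*π + 72*π + 0 = 90*π.
||u||_{H^1}^2 = (9*π) + (90*π) = 99*π.


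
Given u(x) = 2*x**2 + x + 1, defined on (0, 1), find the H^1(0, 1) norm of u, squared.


||u||_{H^1}^2 = 79/5

The H^1 norm (squared) on an interval (0, L) is
  ||u||_{H^1}^2 = ∫_0^L u(x)^2 dx + ∫_0^L u'(x)^2 dx.
Compute u'(x) = 4*x + 1.
Then u(x)^2 = 4*x**4 + 4*x**3 + 5*x**2 + 2*x + 1 and u'(x)^2 = 16*x**2 + 8*x + 1.
Integrate each monomial from 0 to 1 using ∫_0^1 c·x^n dx = c·1^(n+1)/(n+1):
  ∫_0^1 u(x)^2 dx = ∫_0^1 (4*x^4 + 4*x^3 + 5*x^2 + 2*x + 1) dx. Term by term:
    ∫_0^1 4*x^4 dx = 4/5;  ∫_0^1 4*x^3 dx = 1;  ∫_0^1 5*x^2 dx = 5/3;
    ∫_0^1 2*x dx = 1;  ∫_0^1 1 dx = 1.
  Sum: 4/5 + 1 + 5/3 + 1 + 1 = 82/15.
  ∫_0^1 u'(x)^2 dx = ∫_0^1 (16*x^2 + 8*x + 1) dx. Term by term:
    ∫_0^1 16*x^2 dx = 16/3;  ∫_0^1 8*x dx = 4;  ∫_0^1 1 dx = 1.
  Sum: 16/3 + 4 + 1 = 31/3.
Adding: ||u||_{H^1}^2 = 82/15 + 31/3 = 79/5.


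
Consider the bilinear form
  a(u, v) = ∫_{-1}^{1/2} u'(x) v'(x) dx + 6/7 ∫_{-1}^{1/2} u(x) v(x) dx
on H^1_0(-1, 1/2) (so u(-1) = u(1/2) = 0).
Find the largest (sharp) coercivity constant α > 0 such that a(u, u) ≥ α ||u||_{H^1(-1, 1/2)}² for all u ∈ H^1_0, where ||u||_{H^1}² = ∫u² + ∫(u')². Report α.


α = 2*(27 + 14*π^2)/(7*(9 + 4*π^2))

Coercivity of a(·,·) on H^1_0(-1, 1/2) means a(u, u) ≥ α ||u||_{H^1}² for every u ∈ H^1_0.
The interval has length L = 3/2, and Poincaré/coercivity depend only on L. Here a(u, u) = ∫(u')² + (6/7)·∫u².
Here 0 < c = 6/7 < 1. The condition a(u,u) ≥ α||u||_{H^1}² reads (1−α)∫(u')² ≥ (α−c)∫u². Any admissible α is ≤ 1 (rapidly oscillating u have ∫u²/∫(u')² → 0), and α = 1 would force 0 ≥ (1−c)∫u², impossible since c < 1; so 1−α > 0. By the sharp Poincaré inequality on H^1_0 of an interval of length L, ∫(u')² ≥ (π/L)²∫u² with equality for the first sine mode sin(π(x−x₀)/L) (x₀ the left endpoint), so the inequality holds for all u iff (1−α)(π/L)² ≥ α − c, i.e. α ≤ ((π/L)² + c)/((π/L)² + 1) = (1 + c(L/π)²)/(1 + (L/π)²). With (π/L)² = 4*π^2/9 and c = 6/7, the largest admissible constant is α = ((π/L)² + c)/((π/L)² + 1).
Simplifying, α = 2*(27 + 14*π^2)/(7*(9 + 4*π^2)).


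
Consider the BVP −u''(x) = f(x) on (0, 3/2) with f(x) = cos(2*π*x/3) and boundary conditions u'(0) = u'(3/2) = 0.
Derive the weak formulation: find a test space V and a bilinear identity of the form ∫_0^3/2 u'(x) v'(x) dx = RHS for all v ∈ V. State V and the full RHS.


V = H^1(0, 3/2) (no boundary constraint on v; u is determined up to an additive constant); weak form: ∫_0^3/2 u'v' dx = ∫_0^3/2 (cos(2*π*x/3)) v dx for all v ∈ V.

Multiply both sides by a test function v and integrate from 0 to 3/2:
  ∫_0^3/2 −u''(x) v(x) dx = ∫_0^3/2 f(x) v(x) dx.
Integrate the LHS by parts once:
  ∫_0^3/2 −u'' v dx = −[u'(x) v(x)]_0^3/2 + ∫_0^3/2 u'(x) v'(x) dx.
Thus ∫_0^3/2 u'(x) v'(x) dx = ∫_0^3/2 f(x) v(x) dx + [u'(x) v(x)]_0^3/2.
Choose V so that boundary terms are either known or forced to vanish.
u has homogeneous Neumann: u'(0) = u'(3/2) = 0. So [u' v]_0^3/2 = 0·v(3/2) − 0·v(0) = 0 for any v; take V = H^1(0, 3/2).
Weak formulation: find u (satisfying any essential BC) such that ∫_0^3/2 u'(x) v'(x) dx = ∫_0^3/2 f v dx for all v ∈ V (homogeneous Neumann, so boundary terms vanish).
Substituting f(x) = cos(2*π*x/3), the right-hand side is ∫_0^3/2 (cos(2*π*x/3)) v dx.
Compatibility check (pure Neumann): taking v ≡ 1 ∈ V gives 0 = ∫_0^3/2 f dx + (0) − (0), i.e. ∫_0^3/2 f dx must equal u'(0) − u'(3/2) = 0. Indeed ∫_0^3/2 (cos(2*π*x/3)) dx = 0, so the data are compatible. The solution is then unique only up to an additive constant (fix it e.g. by requiring ∫_0^3/2 u dx = 0).


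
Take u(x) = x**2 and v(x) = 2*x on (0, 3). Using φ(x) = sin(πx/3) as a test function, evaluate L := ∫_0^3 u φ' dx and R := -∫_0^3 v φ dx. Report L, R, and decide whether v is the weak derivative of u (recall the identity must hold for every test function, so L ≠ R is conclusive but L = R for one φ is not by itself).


LHS = -18/π, RHS = -18/π. Yes, v = u' weakly.

u(x) = x**2, classical derivative u'(x) = 2*x.
φ(x) = sin(πx/3), so φ'(x) = π*cos(π*x/3)/3.
Note φ(0) = φ(3) = 0, so the boundary term u·φ vanishes.
LHS = ∫_0^3 u(x) φ'(x) dx = ∫_0^3 (π*x^2*cos(π*x/3)/3) dx. Term by term:
  ∫_0^3 π*x^2*cos(π*x/3)/3 dx = -18/π.
So LHS = -18/π.
∫_0^3 v(x) φ(x) dx = ∫_0^3 (2*x*sin(π*x/3)) dx. Term by term:
  ∫_0^3 2*x*sin(π*x/3) dx = 18/π.
So RHS = -∫_0^3 v(x) φ(x) dx = -18/π.
LHS = RHS, so the identity holds for this test φ.
Moreover u is smooth here and v(x) = u'(x) = 2*x pointwise, so the identity holds for every test function. Hence v is the weak derivative of u.


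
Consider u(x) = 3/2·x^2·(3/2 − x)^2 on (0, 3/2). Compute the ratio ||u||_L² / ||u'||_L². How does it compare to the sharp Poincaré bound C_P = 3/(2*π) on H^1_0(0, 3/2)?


||u||_L² / ||u'||_L² = sqrt(3)/4 < C_P = 3/(2*π).

u(x) = 3/2·x^2·(3/2 − x)^2, so u'(x) = 3*x*(2*x - 3)*(4*x - 3)/4.
u(x) = 3/2·x^2·(3/2 − x)^2 vanishes at x = 0 and x = 3/2, so u ∈ H^1_0(0, 3/2). Differentiate via the product rule and integrate the resulting polynomials term by term.
  ∫_0^3/2 u² dx = ∫_0^3/2 (9*x^8/4 - 27*x^7/2 + 243*x^6/8 - 243*x^5/8 + 729*x^4/64) dx. Term by term:
    ∫_0^3/2 9*x^8/4 dx = 19683/2048;  ∫_0^3/2 -27*x^7/2 dx = -177147/4096;  ∫_0^3/2 243*x^6/8 dx = 531441/7168;
    ∫_0^3/2 -243*x^5/8 dx = -59049/1024;  ∫_0^3/2 729*x^4/64 dx = 177147/10240.
  Sum: 19683/2048 − 177147/4096 + 531441/7168 − 59049/1024 + 177147/10240 = 19683/143360.
  ∫_0^3/2 (u')² dx = ∫_0^3/2 (36*x^6 - 162*x^5 + 1053*x^4/4 - 729*x^3/4 + 729*x^2/16) dx. Term by term:
    ∫_0^3/2 36*x^6 dx = 19683/224;  ∫_0^3/2 -162*x^5 dx = -19683/64;  ∫_0^3/2 1053*x^4/4 dx = 255879/640;
    ∫_0^3/2 -729*x^3/4 dx = -59049/256;  ∫_0^3/2 729*x^2/16 dx = 6561/128.
  Sum: 19683/224 − 19683/64 + 255879/640 − 59049/256 + 6561/128 = 6561/8960.
∫_0^3/2 u² dx = 19683/143360, so ||u||_L² = 81*sqrt(105)/2240.
∫_0^3/2 (u')² dx = 6561/8960, so ||u'||_L² = 81*sqrt(35)/560.
Ratio ||u||_L² / ||u'||_L² = sqrt(3)/4.
Sharp Poincaré constant on H^1_0(0, 3/2) is C_P = L/π = 3/(2*π), achieved by sin(2*π/3·x).
A polynomial bump cannot attain the sharp Poincaré constant (only the first sine eigenfunction does), so the ratio is strictly less than C_P, consistent with ||u||_L² ≤ C_P ||u'||_L².


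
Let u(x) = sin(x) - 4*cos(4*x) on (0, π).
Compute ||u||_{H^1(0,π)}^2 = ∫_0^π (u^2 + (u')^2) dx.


||u||_{H^1(0,π)}^2 = 272/15 + 137*π

u'(x) = 16*sin(4*x) + cos(x).
Expand u² and (u')² and integrate term by term on (0, π), using: for integers n ≥ 1, ∫_0^π sin²(nx) dx = ∫_0^π cos²(nx) dx = π/2; for n ≠ n', ∫_0^π sin(nx)sin(n'x) dx = ∫_0^π cos(nx)cos(n'x) dx = 0; and by product-to-sum, ∫_0^π sin(nx)cos(n'x) dx = ½∫_0^π [sin((n+n')x) + sin((n−n')x)] dx, which is 0 when n+n' is even and 2n/(n²−n'²) when n+n' is odd (it need not vanish on (0, π)).
  u² squared terms: (-4)²·∫cos(4x)² dx = 16·π/2 = 8*π;  (1)²·∫sin(x)² dx = 1·π/2 = π/2.
  u² cross terms: 2·(-4)·(1)·∫cos(4x)·sin(x) dx = -8·(-2/15) = 16/15.
  So ∫_0^π u² dx = 8*π + π/2 + 16/15 = 16/15 + 17*π/2.
  (u')² squared terms: (16)²·∫sin(4x)² dx = 256·π/2 = 128*π;  (1)²·∫cos(x)² dx = 1·π/2 = π/2.
  (u')² cross terms: 2·(16)·(1)·∫sin(4x)·cos(x) dx = 32·(8/15) = 256/15.
  So ∫_0^π (u')² dx = 128*π + π/2 + 256/15 = 256/15 + 257*π/2.
||u||_{H^1}^2 = (16/15 + 17*π/2) + (256/15 + 257*π/2) = 272/15 + 137*π.


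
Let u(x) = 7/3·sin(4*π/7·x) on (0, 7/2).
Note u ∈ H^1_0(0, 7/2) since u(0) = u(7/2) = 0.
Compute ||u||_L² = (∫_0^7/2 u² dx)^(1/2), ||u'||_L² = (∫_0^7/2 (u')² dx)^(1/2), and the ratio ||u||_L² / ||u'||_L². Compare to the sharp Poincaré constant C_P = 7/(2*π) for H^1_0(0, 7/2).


||u||_L² / ||u'||_L² = 7/(4*π) < C_P = 7/(2*π).

u(x) = 7/3·sin(4*π/7·x), so u'(x) = 4*π*cos(4*π*x/7)/3.
Writing u(x) = A·sin(kπx/L) with A = 7/3 and k = 2, use ∫_0^L sin²(kπx/L) dx = L/2 and ∫_0^L cos²(kπx/L) dx = L/2.
u² = 49/9·sin²(4*π/7·x) and (u')² = 16*π^2/9·cos²(4*π/7·x), and each of sin², cos² integrates to L/2 = 7/4 over (0, 7/2).
∫_0^7/2 u² dx = 343/36, so ||u||_L² = 7*sqrt(7)/6.
∫_0^7/2 (u')² dx = 28*π^2/9, so ||u'||_L² = 2*sqrt(7)*π/3.
Ratio ||u||_L² / ||u'||_L² = 7/(4*π).
Sharp Poincaré constant on H^1_0(0, 7/2) is C_P = L/π = 7/(2*π), achieved by sin(2*π/7·x).
This is the k = 2 harmonic; the ratio L/(kπ) is strictly less than C_P = L/π, consistent with the sharp inequality ||u||_L² ≤ C_P ||u'||_L².


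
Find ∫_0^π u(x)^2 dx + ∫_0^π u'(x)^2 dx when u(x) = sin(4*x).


||u||_{H^1(0,π)}^2 = 17*π/2

u'(x) = 4*cos(4*x).
Expand u² and (u')² and integrate term by term on (0, π), using: for integers n ≥ 1, ∫_0^π sin²(nx) dx = ∫_0^π cos²(nx) dx = π/2; for n ≠ n', ∫_0^π sin(nx)sin(n'x) dx = ∫_0^π cos(nx)cos(n'x) dx = 0; and by product-to-sum, ∫_0^π sin(nx)cos(n'x) dx = ½∫_0^π [sin((n+n')x) + sin((n−n')x)] dx, which is 0 when n+n' is even and 2n/(n²−n'²) when n+n' is odd (it need not vanish on (0, π)).
  u² squared terms: (1)²·∫sin(4x)² dx = 1·π/2 = π/2.
  So ∫_0^π u² dx = π/2.
  (u')² squared terms: (4)²·∫cos(4x)² dx = 16·π/2 = 8*π.
  So ∫_0^π (u')² dx = 8*π.
||u||_{H^1}^2 = (π/2) + (8*π) = 17*π/2.


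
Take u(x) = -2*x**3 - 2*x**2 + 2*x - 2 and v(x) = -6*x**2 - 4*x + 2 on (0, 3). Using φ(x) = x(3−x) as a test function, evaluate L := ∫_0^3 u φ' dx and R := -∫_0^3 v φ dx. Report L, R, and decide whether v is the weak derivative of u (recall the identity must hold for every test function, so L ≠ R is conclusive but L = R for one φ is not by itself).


LHS = 909/10, RHS = 909/10. Yes, v = u' weakly.

u(x) = -2*x**3 - 2*x**2 + 2*x - 2, classical derivative u'(x) = -6*x**2 - 4*x + 2.
φ(x) = x(3−x), so φ'(x) = 3 - 2*x.
Note φ(0) = φ(3) = 0, so the boundary term u·φ vanishes.
LHS = ∫_0^3 u(x) φ'(x) dx = ∫_0^3 (4*x^4 - 2*x^3 - 10*x^2 + 10*x - 6) dx. Term by term:
  ∫_0^3 4*x^4 dx = 972/5;  ∫_0^3 -2*x^3 dx = -81/2;  ∫_0^3 -10*x^2 dx = -90;
  ∫_0^3 10*x dx = 45;  ∫_0^3 -6 dx = -18.
Sum: 972/5 − 81/2 − 90 + 45 − 18 = 909/10.
So LHS = 909/10.
∫_0^3 v(x) φ(x) dx = ∫_0^3 (6*x^4 - 14*x^3 - 14*x^2 + 6*x) dx. Term by term:
  ∫_0^3 6*x^4 dx = 1458/5;  ∫_0^3 -14*x^3 dx = -567/2;  ∫_0^3 -14*x^2 dx = -126;
  ∫_0^3 6*x dx = 27.
Sum: 1458/5 − 567/2 − 126 + 27 = -909/10.
So RHS = -∫_0^3 v(x) φ(x) dx = 909/10.
LHS = RHS, so the identity holds for this test φ.
Moreover u is smooth here and v(x) = u'(x) = -6*x**2 - 4*x + 2 pointwise, so the identity holds for every test function. Hence v is the weak derivative of u.
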